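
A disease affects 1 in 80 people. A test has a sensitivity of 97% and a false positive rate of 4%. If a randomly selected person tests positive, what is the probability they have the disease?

Let D = the rare event, + = positive/flagged.
P(D) = 1/80
P(+|D) = 97/100
P(+|D') = 4/100 = 1/25
P(+) = P(+|D)P(D) + P(+|D')P(D')
     = \frac{97}{100} × \frac{1}{80} + \frac{1}{25} × \frac{79}{80}
     = \frac{413}{8000}
P(D|+) = P(+|D)P(D)/P(+) = \frac{97}{413}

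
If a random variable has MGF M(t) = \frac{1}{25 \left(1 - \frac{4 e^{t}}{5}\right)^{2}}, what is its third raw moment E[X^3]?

To find E[X^3], compute M^(3)(0):
M^(1)(t) = \frac{8 e^{t}}{125 \left(1 - \frac{4 e^{t}}{5}\right)^{3}}
M^(2)(t) = \frac{8 e^{t}}{125 \left(1 - \frac{4 e^{t}}{5}\right)^{3}} + \frac{96 e^{2 t}}{625 \left(1 - \frac{4 e^{t}}{5}\right)^{4}}
M^(3)(t) = \frac{8 e^{t}}{125 \left(1 - \frac{4 e^{t}}{5}\right)^{3}} + \frac{288 e^{2 t}}{625 \left(1 - \frac{4 e^{t}}{5}\right)^{4}} + \frac{1536 e^{3 t}}{3125 \left(1 - \frac{4 e^{t}}{5}\right)^{5}}
M^(3)(0) = 1832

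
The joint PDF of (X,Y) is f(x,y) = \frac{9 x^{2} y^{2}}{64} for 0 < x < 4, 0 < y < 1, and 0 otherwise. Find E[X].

f_X(x) = ∫_0^1 \frac{9 x^{2} y^{2}}{64} dy = \frac{3 x^{2}}{64}
E[X] = ∫_0^4 x × (\frac{3 x^{2}}{64}) dx = 3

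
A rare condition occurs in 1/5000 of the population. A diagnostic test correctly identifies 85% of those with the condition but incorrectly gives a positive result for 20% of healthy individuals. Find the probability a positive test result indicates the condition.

Let D = the rare event, + = positive/flagged.
P(D) = 1/5000
P(+|D) = 85/100 = 17/20
P(+|D') = 20/100 = 1/5
P(+) = P(+|D)P(D) + P(+|D')P(D')
     = \frac{17}{20} × \frac{1}{5000} + \frac{1}{5} × \frac{4999}{5000}
     = \frac{20013}{100000}
P(D|+) = P(+|D)P(D)/P(+) = \frac{17}{20013}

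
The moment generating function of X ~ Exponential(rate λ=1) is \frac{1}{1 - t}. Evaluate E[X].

To find E[X], compute M^(1)(0):
M^(1)(t) = \frac{1}{\left(1 - t\right)^{2}}
M^(1)(0) = 1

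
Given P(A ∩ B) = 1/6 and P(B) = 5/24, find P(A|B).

P(A|B) = P(A ∩ B) / P(B)
= (1/6) / (5/24)
= 4/5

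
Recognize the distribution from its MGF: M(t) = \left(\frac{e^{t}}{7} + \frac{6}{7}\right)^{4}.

The MGF M(t) = \left(\frac{e^{t}}{7} + \frac{6}{7}\right)^{4} is the standard form for the Binomial distribution.
Comparing with the known MGF formula identifies: Binomial(n=4, p=1/7)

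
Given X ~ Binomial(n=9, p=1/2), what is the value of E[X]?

For X ~ Binomial(n=9, p=1/2), the expected value is:
E[X] = \frac{9}{2}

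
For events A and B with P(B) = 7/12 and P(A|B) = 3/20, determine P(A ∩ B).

By definition, P(A|B) = P(A ∩ B) / P(B)
So P(A ∩ B) = P(A|B) × P(B)
= 3/20 × 7/12
= 7/80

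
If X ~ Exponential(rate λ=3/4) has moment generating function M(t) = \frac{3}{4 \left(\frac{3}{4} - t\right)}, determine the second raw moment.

To find E[X^2], compute M^(2)(0):
M^(1)(t) = \frac{3}{4 \left(\frac{3}{4} - t\right)^{2}}
M^(2)(t) = \frac{3}{2 \left(\frac{3}{4} - t\right)^{3}}
M^(2)(0) = \frac{32}{9}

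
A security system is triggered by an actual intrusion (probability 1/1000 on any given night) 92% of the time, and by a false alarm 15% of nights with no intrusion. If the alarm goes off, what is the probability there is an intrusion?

Let D = the rare event, + = positive/flagged.
P(D) = 1/1000
P(+|D) = 92/100 = 23/25
P(+|D') = 15/100 = 3/20
P(+) = P(+|D)P(D) + P(+|D')P(D')
     = \frac{23}{25} × \frac{1}{1000} + \frac{3}{20} × \frac{999}{1000}
     = \frac{15077}{100000}
P(D|+) = P(+|D)P(D)/P(+) = \frac{92}{15077}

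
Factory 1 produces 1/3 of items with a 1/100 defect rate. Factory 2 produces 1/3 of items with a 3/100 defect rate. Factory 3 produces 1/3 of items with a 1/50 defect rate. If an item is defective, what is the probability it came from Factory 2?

Using Bayes' theorem:
P(F1) = 1/3, P(D|F1) = 1/100
P(F2) = 1/3, P(D|F2) = 3/100
P(F3) = 1/3, P(D|F3) = 1/50
P(D) = P(D|F1)P(F1) + P(D|F2)P(F2) + P(D|F3)P(F3)
     = \frac{1}{50}
P(F2|D) = P(D|F2)P(F2) / P(D)
= \frac{1}{2}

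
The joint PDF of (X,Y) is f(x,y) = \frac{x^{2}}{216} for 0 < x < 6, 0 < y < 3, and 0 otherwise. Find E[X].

f_X(x) = ∫_0^3 \frac{x^{2}}{216} dy = \frac{x^{2}}{72}
E[X] = ∫_0^6 x × (\frac{x^{2}}{72}) dx = \frac{9}{2}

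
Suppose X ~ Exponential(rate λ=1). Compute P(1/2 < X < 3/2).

P(1/2 < X < 3/2) = ∫_{1/2}^{3/2} f(x) dx
where f(x) = e^{- x}
= - \frac{1 - e}{e^{\frac{3}{2}}}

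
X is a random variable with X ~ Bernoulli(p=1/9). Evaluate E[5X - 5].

For X ~ Bernoulli(p=1/9):
E[X] = \frac{1}{9}
E[5X - 5] = 5 × E[X] - 5 = - \frac{40}{9}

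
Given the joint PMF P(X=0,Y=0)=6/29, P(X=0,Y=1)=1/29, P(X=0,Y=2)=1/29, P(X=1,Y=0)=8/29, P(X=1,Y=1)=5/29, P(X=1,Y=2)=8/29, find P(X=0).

P(X=0) = P(X=0,Y=0) + P(X=0,Y=1) + P(X=0,Y=2)
= 6/29 + 1/29 + 1/29
= 8/29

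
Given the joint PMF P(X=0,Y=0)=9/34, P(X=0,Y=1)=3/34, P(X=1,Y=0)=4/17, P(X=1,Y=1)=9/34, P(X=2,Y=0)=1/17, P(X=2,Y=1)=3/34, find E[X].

First find marginal of X:
P(X=0) = 6/17
P(X=1) = 1/2
P(X=2) = 5/34
E[X] = 0 × 6/17 + 1 × 1/2 + 2 × 5/34 = 27/34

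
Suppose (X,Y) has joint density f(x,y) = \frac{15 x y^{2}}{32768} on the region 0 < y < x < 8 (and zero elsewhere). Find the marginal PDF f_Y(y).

f_Y(y) = ∫_y^8 \frac{15 x y^{2}}{32768} dx = \frac{15 y^{2} \left(64 - y^{2}\right)}{65536}
for 0 < y < 8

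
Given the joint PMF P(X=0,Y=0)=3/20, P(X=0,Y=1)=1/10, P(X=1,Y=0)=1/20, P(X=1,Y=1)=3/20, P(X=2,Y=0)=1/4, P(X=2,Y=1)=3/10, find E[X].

First find marginal of X:
P(X=0) = 1/4
P(X=1) = 1/5
P(X=2) = 11/20
E[X] = 0 × 1/4 + 1 × 1/5 + 2 × 11/20 = 13/10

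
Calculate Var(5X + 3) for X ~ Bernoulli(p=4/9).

For X ~ Bernoulli(p=4/9):
Var(X) = \frac{20}{81}
Var(5X + 3) = (5)² × Var(X) = 25 × \frac{20}{81} = \frac{500}{81}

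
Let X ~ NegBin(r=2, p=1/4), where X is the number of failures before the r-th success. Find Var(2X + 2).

For X ~ NegBin(r=2, p=1/4), where X is the number of failures before the r-th success:
Var(X) = 24
Var(2X + 2) = (2)² × Var(X) = 4 × 24 = 96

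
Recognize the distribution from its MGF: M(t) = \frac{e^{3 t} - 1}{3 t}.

The MGF M(t) = \frac{e^{3 t} - 1}{3 t} is the standard form for the Uniform distribution.
Comparing with the known MGF formula identifies: Uniform(0, 3)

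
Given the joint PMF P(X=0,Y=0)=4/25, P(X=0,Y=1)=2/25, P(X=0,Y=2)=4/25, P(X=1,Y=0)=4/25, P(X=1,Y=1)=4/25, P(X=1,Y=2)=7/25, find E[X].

First find marginal of X:
P(X=0) = 2/5
P(X=1) = 3/5
E[X] = 0 × 2/5 + 1 × 3/5 = 3/5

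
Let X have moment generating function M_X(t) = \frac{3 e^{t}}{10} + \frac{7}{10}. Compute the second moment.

To find E[X^2], compute M^(2)(0):
M^(1)(t) = \frac{3 e^{t}}{10}
M^(2)(t) = \frac{3 e^{t}}{10}
M^(2)(0) = \frac{3}{10}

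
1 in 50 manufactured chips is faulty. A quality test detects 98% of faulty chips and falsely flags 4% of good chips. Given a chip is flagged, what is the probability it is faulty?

Let D = the rare event, + = positive/flagged.
P(D) = 1/50
P(+|D) = 98/100 = 49/50
P(+|D') = 4/100 = 1/25
P(+) = P(+|D)P(D) + P(+|D')P(D')
     = \frac{49}{50} × \frac{1}{50} + \frac{1}{25} × \frac{49}{50}
     = \frac{147}{2500}
P(D|+) = P(+|D)P(D)/P(+) = \frac{1}{3}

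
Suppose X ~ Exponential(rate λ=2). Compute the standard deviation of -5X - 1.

For X ~ Exponential(rate λ=2):
Var(X) = \frac{1}{4}
SD(X) = √(Var(X)) = √(\frac{1}{4}) = \frac{1}{2}
SD(-5X - 1) = |-5| × SD(X) = 5 × \frac{1}{2} = \frac{5}{2}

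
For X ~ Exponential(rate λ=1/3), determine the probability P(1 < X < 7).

P(1 < X < 7) = ∫_{1}^{7} f(x) dx
where f(x) = \frac{e^{- \frac{x}{3}}}{3}
= - \frac{1 - e^{2}}{e^{\frac{7}{3}}}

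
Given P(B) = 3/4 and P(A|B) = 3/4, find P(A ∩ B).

By definition, P(A|B) = P(A ∩ B) / P(B)
So P(A ∩ B) = P(A|B) × P(B)
= 3/4 × 3/4
= 9/16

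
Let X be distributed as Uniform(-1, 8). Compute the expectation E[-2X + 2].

For X ~ Uniform(-1, 8):
E[X] = \frac{7}{2}
E[-2X + 2] = -2 × E[X] + 2 = -5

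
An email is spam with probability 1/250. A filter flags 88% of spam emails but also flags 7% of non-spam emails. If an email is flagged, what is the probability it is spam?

Let D = the rare event, + = positive/flagged.
P(D) = 1/250
P(+|D) = 88/100 = 22/25
P(+|D') = 7/100
P(+) = P(+|D)P(D) + P(+|D')P(D')
     = \frac{22}{25} × \frac{1}{250} + \frac{7}{100} × \frac{249}{250}
     = \frac{1831}{25000}
P(D|+) = P(+|D)P(D)/P(+) = \frac{88}{1831}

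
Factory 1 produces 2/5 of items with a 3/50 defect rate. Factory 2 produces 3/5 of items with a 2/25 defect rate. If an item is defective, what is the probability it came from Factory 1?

Using Bayes' theorem:
P(F1) = 2/5, P(D|F1) = 3/50
P(F2) = 3/5, P(D|F2) = 2/25
P(D) = P(D|F1)P(F1) + P(D|F2)P(F2)
     = \frac{9}{125}
P(F1|D) = P(D|F1)P(F1) / P(D)
= \frac{1}{3}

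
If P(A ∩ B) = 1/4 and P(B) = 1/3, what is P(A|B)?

P(A|B) = P(A ∩ B) / P(B)
= (1/4) / (1/3)
= 3/4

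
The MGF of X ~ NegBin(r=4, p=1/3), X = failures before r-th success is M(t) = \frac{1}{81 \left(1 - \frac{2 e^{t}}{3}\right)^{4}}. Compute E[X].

To find E[X], compute M^(1)(0):
M^(1)(t) = \frac{8 e^{t}}{243 \left(1 - \frac{2 e^{t}}{3}\right)^{5}}
M^(1)(0) = 8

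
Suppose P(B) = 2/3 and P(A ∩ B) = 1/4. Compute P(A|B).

P(A|B) = P(A ∩ B) / P(B)
= (1/4) / (2/3)
= 3/8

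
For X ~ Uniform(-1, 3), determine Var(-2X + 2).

For X ~ Uniform(-1, 3):
Var(X) = \frac{4}{3}
Var(-2X + 2) = (-2)² × Var(X) = 4 × \frac{4}{3} = \frac{16}{3}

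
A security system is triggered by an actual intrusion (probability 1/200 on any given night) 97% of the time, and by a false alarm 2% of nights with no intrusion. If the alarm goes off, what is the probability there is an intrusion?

Let D = the rare event, + = positive/flagged.
P(D) = 1/200
P(+|D) = 97/100
P(+|D') = 2/100 = 1/50
P(+) = P(+|D)P(D) + P(+|D')P(D')
     = \frac{97}{100} × \frac{1}{200} + \frac{1}{50} × \frac{199}{200}
     = \frac{99}{4000}
P(D|+) = P(+|D)P(D)/P(+) = \frac{97}{495}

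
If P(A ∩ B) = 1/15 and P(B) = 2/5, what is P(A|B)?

P(A|B) = P(A ∩ B) / P(B)
= (1/15) / (2/5)
= 1/6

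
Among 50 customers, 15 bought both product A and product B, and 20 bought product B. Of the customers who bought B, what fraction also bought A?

P(A ∩ B) = 15/50 = 3/10
P(B) = 20/50 = 2/5
P(A|B) = P(A ∩ B) / P(B) = (3/10) / (2/5) = 3/4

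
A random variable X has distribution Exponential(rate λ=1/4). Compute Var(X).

For X ~ Exponential(rate λ=1/4):
Var(X) = 16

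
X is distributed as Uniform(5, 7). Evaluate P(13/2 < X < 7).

P(13/2 < X < 7) = ∫_{13/2}^{7} f(x) dx
where f(x) = \frac{1}{2}
= \frac{1}{4}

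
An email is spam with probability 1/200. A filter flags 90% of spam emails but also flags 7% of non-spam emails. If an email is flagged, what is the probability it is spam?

Let D = the rare event, + = positive/flagged.
P(D) = 1/200
P(+|D) = 90/100 = 9/10
P(+|D') = 7/100
P(+) = P(+|D)P(D) + P(+|D')P(D')
     = \frac{9}{10} × \frac{1}{200} + \frac{7}{100} × \frac{199}{200}
     = \frac{1483}{20000}
P(D|+) = P(+|D)P(D)/P(+) = \frac{90}{1483}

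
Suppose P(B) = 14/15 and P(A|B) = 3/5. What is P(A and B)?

By definition, P(A|B) = P(A ∩ B) / P(B)
So P(A ∩ B) = P(A|B) × P(B)
= 3/5 × 14/15
= 14/25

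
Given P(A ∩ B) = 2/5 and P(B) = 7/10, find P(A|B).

P(A|B) = P(A ∩ B) / P(B)
= (2/5) / (7/10)
= 4/7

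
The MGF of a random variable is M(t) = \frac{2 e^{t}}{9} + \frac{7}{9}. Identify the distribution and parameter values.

The MGF M(t) = \frac{2 e^{t}}{9} + \frac{7}{9} is the standard form for the Bernoulli distribution.
Comparing with the known MGF formula identifies: Bernoulli(p=2/9)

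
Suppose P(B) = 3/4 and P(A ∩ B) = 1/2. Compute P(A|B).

P(A|B) = P(A ∩ B) / P(B)
= (1/2) / (3/4)
= 2/3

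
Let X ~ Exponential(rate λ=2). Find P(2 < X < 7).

P(2 < X < 7) = ∫_{2}^{7} f(x) dx
where f(x) = 2 e^{- 2 x}
= - \frac{1 - e^{10}}{e^{14}}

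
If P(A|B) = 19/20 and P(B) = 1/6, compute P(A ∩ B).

By definition, P(A|B) = P(A ∩ B) / P(B)
So P(A ∩ B) = P(A|B) × P(B)
= 19/20 × 1/6
= 19/120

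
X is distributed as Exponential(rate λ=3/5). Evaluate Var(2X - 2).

For X ~ Exponential(rate λ=3/5):
Var(X) = \frac{25}{9}
Var(2X - 2) = (2)² × Var(X) = 4 × \frac{25}{9} = \frac{100}{9}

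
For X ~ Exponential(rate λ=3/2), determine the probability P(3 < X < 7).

P(3 < X < 7) = ∫_{3}^{7} f(x) dx
where f(x) = \frac{3 e^{- \frac{3 x}{2}}}{2}
= - \frac{1 - e^{6}}{e^{\frac{21}{2}}}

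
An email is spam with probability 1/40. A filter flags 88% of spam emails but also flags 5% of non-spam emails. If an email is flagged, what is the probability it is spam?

Let D = the rare event, + = positive/flagged.
P(D) = 1/40
P(+|D) = 88/100 = 22/25
P(+|D') = 5/100 = 1/20
P(+) = P(+|D)P(D) + P(+|D')P(D')
     = \frac{22}{25} × \frac{1}{40} + \frac{1}{20} × \frac{39}{40}
     = \frac{283}{4000}
P(D|+) = P(+|D)P(D)/P(+) = \frac{88}{283}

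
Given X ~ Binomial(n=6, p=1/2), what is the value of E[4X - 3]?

For X ~ Binomial(n=6, p=1/2):
E[X] = 3
E[4X - 3] = 4 × E[X] - 3 = 9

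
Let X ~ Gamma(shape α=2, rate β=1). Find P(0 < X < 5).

P(0 < X < 5) = ∫_{0}^{5} f(x) dx
where f(x) = x e^{- x}
= 1 - \frac{6}{e^{5}}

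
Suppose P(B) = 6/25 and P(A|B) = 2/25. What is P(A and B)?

By definition, P(A|B) = P(A ∩ B) / P(B)
So P(A ∩ B) = P(A|B) × P(B)
= 2/25 × 6/25
= 12/625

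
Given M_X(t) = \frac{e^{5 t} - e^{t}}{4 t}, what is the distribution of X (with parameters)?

The MGF M(t) = \frac{e^{5 t} - e^{t}}{4 t} is the standard form for the Uniform distribution.
Comparing with the known MGF formula identifies: Uniform(1, 5)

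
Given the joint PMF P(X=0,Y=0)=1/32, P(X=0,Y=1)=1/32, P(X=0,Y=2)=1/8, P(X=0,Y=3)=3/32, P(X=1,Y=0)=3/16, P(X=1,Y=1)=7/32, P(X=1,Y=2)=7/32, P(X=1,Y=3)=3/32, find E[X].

First find marginal of X:
P(X=0) = 9/32
P(X=1) = 23/32
E[X] = 0 × 9/32 + 1 × 23/32 = 23/32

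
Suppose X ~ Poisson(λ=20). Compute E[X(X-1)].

E[X(X-1)] = E[X² - X] = E[X²] - E[X]
E[X] = 20
E[X²] = Var(X) + (E[X])² = 20 + (20)² = 420
E[X(X-1)] = 420 - 20 = 400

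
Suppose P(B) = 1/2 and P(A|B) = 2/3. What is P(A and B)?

By definition, P(A|B) = P(A ∩ B) / P(B)
So P(A ∩ B) = P(A|B) × P(B)
= 2/3 × 1/2
= 1/3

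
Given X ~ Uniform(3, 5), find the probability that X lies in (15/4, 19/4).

P(15/4 < X < 19/4) = ∫_{15/4}^{19/4} f(x) dx
where f(x) = \frac{1}{2}
= \frac{1}{2}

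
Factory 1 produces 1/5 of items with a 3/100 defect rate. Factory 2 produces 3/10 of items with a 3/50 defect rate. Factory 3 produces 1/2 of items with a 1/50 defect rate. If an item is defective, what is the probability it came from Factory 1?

Using Bayes' theorem:
P(F1) = 1/5, P(D|F1) = 3/100
P(F2) = 3/10, P(D|F2) = 3/50
P(F3) = 1/2, P(D|F3) = 1/50
P(D) = P(D|F1)P(F1) + P(D|F2)P(F2) + P(D|F3)P(F3)
     = \frac{17}{500}
P(F1|D) = P(D|F1)P(F1) / P(D)
= \frac{3}{17}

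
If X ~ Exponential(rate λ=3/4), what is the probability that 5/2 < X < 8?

P(5/2 < X < 8) = ∫_{5/2}^{8} f(x) dx
where f(x) = \frac{3 e^{- \frac{3 x}{4}}}{4}
= - \frac{1}{e^{6}} + e^{- \frac{15}{8}}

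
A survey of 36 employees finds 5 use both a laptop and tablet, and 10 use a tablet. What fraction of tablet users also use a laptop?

P(A ∩ B) = 5/36
P(B) = 10/36 = 5/18
P(A|B) = P(A ∩ B) / P(B) = (5/36) / (5/18) = 1/2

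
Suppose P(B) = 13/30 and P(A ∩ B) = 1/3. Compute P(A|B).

P(A|B) = P(A ∩ B) / P(B)
= (1/3) / (13/30)
= 10/13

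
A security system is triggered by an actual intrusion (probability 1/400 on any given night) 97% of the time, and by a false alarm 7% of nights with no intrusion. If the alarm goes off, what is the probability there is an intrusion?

Let D = the rare event, + = positive/flagged.
P(D) = 1/400
P(+|D) = 97/100
P(+|D') = 7/100
P(+) = P(+|D)P(D) + P(+|D')P(D')
     = \frac{97}{100} × \frac{1}{400} + \frac{7}{100} × \frac{399}{400}
     = \frac{289}{4000}
P(D|+) = P(+|D)P(D)/P(+) = \frac{97}{2890}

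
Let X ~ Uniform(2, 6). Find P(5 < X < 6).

P(5 < X < 6) = ∫_{5}^{6} f(x) dx
where f(x) = \frac{1}{4}
= \frac{1}{4}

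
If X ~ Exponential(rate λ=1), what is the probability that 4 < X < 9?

P(4 < X < 9) = ∫_{4}^{9} f(x) dx
where f(x) = e^{- x}
= - \frac{1 - e^{5}}{e^{9}}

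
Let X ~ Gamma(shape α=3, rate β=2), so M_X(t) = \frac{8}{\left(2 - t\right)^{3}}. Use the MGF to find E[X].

To find E[X], compute M^(1)(0):
M^(1)(t) = \frac{24}{\left(2 - t\right)^{4}}
M^(1)(0) = \frac{3}{2}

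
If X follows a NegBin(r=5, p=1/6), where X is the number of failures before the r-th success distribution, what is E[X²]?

Using the identity E[X²] = Var(X) + (E[X])²:
E[X] = 25
Var(X) = 150
E[X²] = 150 + (25)²
= 775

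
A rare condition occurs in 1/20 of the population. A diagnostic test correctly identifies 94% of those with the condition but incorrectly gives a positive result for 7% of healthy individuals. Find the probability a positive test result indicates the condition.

Let D = the rare event, + = positive/flagged.
P(D) = 1/20
P(+|D) = 94/100 = 47/50
P(+|D') = 7/100
P(+) = P(+|D)P(D) + P(+|D')P(D')
     = \frac{47}{50} × \frac{1}{20} + \frac{7}{100} × \frac{19}{20}
     = \frac{227}{2000}
P(D|+) = P(+|D)P(D)/P(+) = \frac{94}{227}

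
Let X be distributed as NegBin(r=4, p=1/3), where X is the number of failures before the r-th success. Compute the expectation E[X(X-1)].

E[X(X-1)] = E[X² - X] = E[X²] - E[X]
E[X] = 8
E[X²] = Var(X) + (E[X])² = 24 + (8)² = 88
E[X(X-1)] = 88 - 8 = 80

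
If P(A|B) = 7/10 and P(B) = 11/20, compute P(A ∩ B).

By definition, P(A|B) = P(A ∩ B) / P(B)
So P(A ∩ B) = P(A|B) × P(B)
= 7/10 × 11/20
= 77/200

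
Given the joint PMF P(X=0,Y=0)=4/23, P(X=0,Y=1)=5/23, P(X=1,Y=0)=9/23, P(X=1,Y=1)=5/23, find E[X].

First find marginal of X:
P(X=0) = 9/23
P(X=1) = 14/23
E[X] = 0 × 9/23 + 1 × 14/23 = 14/23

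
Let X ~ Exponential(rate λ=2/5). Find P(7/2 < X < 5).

P(7/2 < X < 5) = ∫_{7/2}^{5} f(x) dx
where f(x) = \frac{2 e^{- \frac{2 x}{5}}}{5}
= - \frac{1}{e^{2}} + e^{- \frac{7}{5}}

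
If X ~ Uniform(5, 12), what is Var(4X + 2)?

For X ~ Uniform(5, 12):
Var(X) = \frac{49}{12}
Var(4X + 2) = (4)² × Var(X) = 16 × \frac{49}{12} = \frac{196}{3}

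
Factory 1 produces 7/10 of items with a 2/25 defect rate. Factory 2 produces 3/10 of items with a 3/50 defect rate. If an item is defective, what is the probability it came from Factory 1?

Using Bayes' theorem:
P(F1) = 7/10, P(D|F1) = 2/25
P(F2) = 3/10, P(D|F2) = 3/50
P(D) = P(D|F1)P(F1) + P(D|F2)P(F2)
     = \frac{37}{500}
P(F1|D) = P(D|F1)P(F1) / P(D)
= \frac{28}{37}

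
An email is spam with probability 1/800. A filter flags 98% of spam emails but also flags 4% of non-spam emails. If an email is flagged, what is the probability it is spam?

Let D = the rare event, + = positive/flagged.
P(D) = 1/800
P(+|D) = 98/100 = 49/50
P(+|D') = 4/100 = 1/25
P(+) = P(+|D)P(D) + P(+|D')P(D')
     = \frac{49}{50} × \frac{1}{800} + \frac{1}{25} × \frac{799}{800}
     = \frac{1647}{40000}
P(D|+) = P(+|D)P(D)/P(+) = \frac{49}{1647}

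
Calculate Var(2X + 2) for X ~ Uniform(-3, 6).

For X ~ Uniform(-3, 6):
Var(X) = \frac{27}{4}
Var(2X + 2) = (2)² × Var(X) = 4 × \frac{27}{4} = 27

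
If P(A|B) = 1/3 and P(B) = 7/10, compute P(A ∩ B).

By definition, P(A|B) = P(A ∩ B) / P(B)
So P(A ∩ B) = P(A|B) × P(B)
= 1/3 × 7/10
= 7/30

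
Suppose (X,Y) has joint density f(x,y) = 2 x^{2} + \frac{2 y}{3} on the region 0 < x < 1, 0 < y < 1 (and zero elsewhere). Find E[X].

E[X] = ∫_0^1 ∫_0^1 x × f(x,y) dy dx
= ∫_0^1 ∫_0^1 x × (2 x^{2} + \frac{2 y}{3}) dy dx
= \frac{2}{3}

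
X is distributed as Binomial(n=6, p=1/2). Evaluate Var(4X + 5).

For X ~ Binomial(n=6, p=1/2):
Var(X) = \frac{3}{2}
Var(4X + 5) = (4)² × Var(X) = 16 × \frac{3}{2} = 24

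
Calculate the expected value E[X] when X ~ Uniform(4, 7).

For X ~ Uniform(4, 7), the expected value is:
E[X] = \frac{11}{2}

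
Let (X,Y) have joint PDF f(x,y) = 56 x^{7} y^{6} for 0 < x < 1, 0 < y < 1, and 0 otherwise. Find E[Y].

E[Y] = ∫_0^1 ∫_0^1 y × f(x,y) dx dy
= \frac{7}{8}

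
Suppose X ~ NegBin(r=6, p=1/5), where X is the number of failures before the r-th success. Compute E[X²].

Using the identity E[X²] = Var(X) + (E[X])²:
E[X] = 24
Var(X) = 120
E[X²] = 120 + (24)²
= 696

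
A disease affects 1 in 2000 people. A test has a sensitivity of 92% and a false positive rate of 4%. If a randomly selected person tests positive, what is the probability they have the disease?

Let D = the rare event, + = positive/flagged.
P(D) = 1/2000
P(+|D) = 92/100 = 23/25
P(+|D') = 4/100 = 1/25
P(+) = P(+|D)P(D) + P(+|D')P(D')
     = \frac{23}{25} × \frac{1}{2000} + \frac{1}{25} × \frac{1999}{2000}
     = \frac{1011}{25000}
P(D|+) = P(+|D)P(D)/P(+) = \frac{23}{2022}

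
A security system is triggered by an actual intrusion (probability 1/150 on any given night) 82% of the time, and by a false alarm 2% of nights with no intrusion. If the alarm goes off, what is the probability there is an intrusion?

Let D = the rare event, + = positive/flagged.
P(D) = 1/150
P(+|D) = 82/100 = 41/50
P(+|D') = 2/100 = 1/50
P(+) = P(+|D)P(D) + P(+|D')P(D')
     = \frac{41}{50} × \frac{1}{150} + \frac{1}{50} × \frac{149}{150}
     = \frac{19}{750}
P(D|+) = P(+|D)P(D)/P(+) = \frac{41}{190}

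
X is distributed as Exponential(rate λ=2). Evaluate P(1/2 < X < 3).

P(1/2 < X < 3) = ∫_{1/2}^{3} f(x) dx
where f(x) = 2 e^{- 2 x}
= - \frac{1 - e^{5}}{e^{6}}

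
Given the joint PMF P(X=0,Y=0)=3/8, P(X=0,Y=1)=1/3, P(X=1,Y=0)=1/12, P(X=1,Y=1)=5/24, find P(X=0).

P(X=0) = P(X=0,Y=0) + P(X=0,Y=1)
= 3/8 + 1/3
= 17/24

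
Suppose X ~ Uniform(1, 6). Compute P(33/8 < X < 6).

P(33/8 < X < 6) = ∫_{33/8}^{6} f(x) dx
where f(x) = \frac{1}{5}
= \frac{3}{8}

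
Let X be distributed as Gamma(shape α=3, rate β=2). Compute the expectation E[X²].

Using the identity E[X²] = Var(X) + (E[X])²:
E[X] = \frac{3}{2}
Var(X) = \frac{3}{4}
E[X²] = \frac{3}{4} + (\frac{3}{2})²
= 3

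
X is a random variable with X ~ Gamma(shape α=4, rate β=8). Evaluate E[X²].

Using the identity E[X²] = Var(X) + (E[X])²:
E[X] = \frac{1}{2}
Var(X) = \frac{1}{16}
E[X²] = \frac{1}{16} + (\frac{1}{2})²
= \frac{5}{16}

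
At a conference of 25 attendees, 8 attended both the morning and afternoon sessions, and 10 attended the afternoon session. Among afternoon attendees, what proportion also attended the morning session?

P(A ∩ B) = 8/25
P(B) = 10/25 = 2/5
P(A|B) = P(A ∩ B) / P(B) = (8/25) / (2/5) = 4/5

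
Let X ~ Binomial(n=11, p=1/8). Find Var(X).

For X ~ Binomial(n=11, p=1/8):
Var(X) = \frac{77}{64}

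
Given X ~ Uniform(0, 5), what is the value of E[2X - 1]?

For X ~ Uniform(0, 5):
E[X] = \frac{5}{2}
E[2X - 1] = 2 × E[X] - 1 = 4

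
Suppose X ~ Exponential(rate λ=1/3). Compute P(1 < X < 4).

P(1 < X < 4) = ∫_{1}^{4} f(x) dx
where f(x) = \frac{e^{- \frac{x}{3}}}{3}
= - \frac{1 - e}{e^{\frac{4}{3}}}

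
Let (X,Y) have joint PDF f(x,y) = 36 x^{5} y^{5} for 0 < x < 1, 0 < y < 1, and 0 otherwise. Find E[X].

E[X] = ∫_0^1 ∫_0^1 x × f(x,y) dy dx
= ∫_0^1 ∫_0^1 x × (36 x^{5} y^{5}) dy dx
= \frac{6}{7}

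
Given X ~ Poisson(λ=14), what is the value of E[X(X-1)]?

E[X(X-1)] = E[X² - X] = E[X²] - E[X]
E[X] = 14
E[X²] = Var(X) + (E[X])² = 14 + (14)² = 210
E[X(X-1)] = 210 - 14 = 196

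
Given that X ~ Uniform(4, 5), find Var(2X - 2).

For X ~ Uniform(4, 5):
Var(X) = \frac{1}{12}
Var(2X - 2) = (2)² × Var(X) = 4 × \frac{1}{12} = \frac{1}{3}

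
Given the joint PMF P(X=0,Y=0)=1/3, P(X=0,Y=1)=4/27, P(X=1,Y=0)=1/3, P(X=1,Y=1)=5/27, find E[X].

First find marginal of X:
P(X=0) = 13/27
P(X=1) = 14/27
E[X] = 0 × 13/27 + 1 × 14/27 = 14/27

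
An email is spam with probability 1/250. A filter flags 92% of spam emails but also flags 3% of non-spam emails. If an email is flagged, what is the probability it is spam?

Let D = the rare event, + = positive/flagged.
P(D) = 1/250
P(+|D) = 92/100 = 23/25
P(+|D') = 3/100
P(+) = P(+|D)P(D) + P(+|D')P(D')
     = \frac{23}{25} × \frac{1}{250} + \frac{3}{100} × \frac{249}{250}
     = \frac{839}{25000}
P(D|+) = P(+|D)P(D)/P(+) = \frac{92}{839}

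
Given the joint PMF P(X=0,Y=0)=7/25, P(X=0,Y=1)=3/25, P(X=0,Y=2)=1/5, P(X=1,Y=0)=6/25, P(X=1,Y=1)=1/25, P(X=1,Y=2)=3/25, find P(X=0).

P(X=0) = P(X=0,Y=0) + P(X=0,Y=1) + P(X=0,Y=2)
= 7/25 + 3/25 + 1/5
= 3/5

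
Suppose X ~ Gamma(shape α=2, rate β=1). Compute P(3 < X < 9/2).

P(3 < X < 9/2) = ∫_{3}^{9/2} f(x) dx
where f(x) = x e^{- x}
= - \frac{11}{2 e^{\frac{9}{2}}} + \frac{4}{e^{3}}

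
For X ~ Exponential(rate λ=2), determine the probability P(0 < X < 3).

P(0 < X < 3) = ∫_{0}^{3} f(x) dx
where f(x) = 2 e^{- 2 x}
= 1 - e^{-6}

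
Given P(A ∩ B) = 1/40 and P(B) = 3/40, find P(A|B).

P(A|B) = P(A ∩ B) / P(B)
= (1/40) / (3/40)
= 1/3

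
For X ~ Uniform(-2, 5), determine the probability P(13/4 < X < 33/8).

P(13/4 < X < 33/8) = ∫_{13/4}^{33/8} f(x) dx
where f(x) = \frac{1}{7}
= \frac{1}{8}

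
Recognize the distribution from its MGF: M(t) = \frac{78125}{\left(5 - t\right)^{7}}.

The MGF M(t) = \frac{78125}{\left(5 - t\right)^{7}} is the standard form for the Gamma distribution.
Comparing with the known MGF formula identifies: Gamma(shape α=7, rate β=5)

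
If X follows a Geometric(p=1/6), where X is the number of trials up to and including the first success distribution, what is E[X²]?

Using the identity E[X²] = Var(X) + (E[X])²:
E[X] = 6
Var(X) = 30
E[X²] = 30 + (6)²
= 66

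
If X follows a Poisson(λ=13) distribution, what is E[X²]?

Using the identity E[X²] = Var(X) + (E[X])²:
E[X] = 13
Var(X) = 13
E[X²] = 13 + (13)²
= 182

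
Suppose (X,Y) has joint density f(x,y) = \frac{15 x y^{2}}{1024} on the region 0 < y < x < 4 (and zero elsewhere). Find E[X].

f_X(x) = ∫_0^x \frac{15 x y^{2}}{1024} dy = \frac{5 x^{4}}{1024}
E[X] = ∫_0^4 x × (\frac{5 x^{4}}{1024}) dx = \frac{10}{3}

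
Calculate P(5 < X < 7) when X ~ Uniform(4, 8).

P(5 < X < 7) = ∫_{5}^{7} f(x) dx
where f(x) = \frac{1}{4}
= \frac{1}{2}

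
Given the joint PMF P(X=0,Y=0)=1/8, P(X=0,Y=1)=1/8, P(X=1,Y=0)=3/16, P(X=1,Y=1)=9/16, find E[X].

First find marginal of X:
P(X=0) = 1/4
P(X=1) = 3/4
E[X] = 0 × 1/4 + 1 × 3/4 = 3/4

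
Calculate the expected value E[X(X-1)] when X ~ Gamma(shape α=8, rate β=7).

E[X(X-1)] = E[X² - X] = E[X²] - E[X]
E[X] = \frac{8}{7}
E[X²] = Var(X) + (E[X])² = \frac{8}{49} + (\frac{8}{7})² = \frac{72}{49}
E[X(X-1)] = \frac{72}{49} - \frac{8}{7} = \frac{16}{49}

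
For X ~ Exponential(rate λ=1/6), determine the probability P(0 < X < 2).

P(0 < X < 2) = ∫_{0}^{2} f(x) dx
where f(x) = \frac{e^{- \frac{x}{6}}}{6}
= 1 - e^{- \frac{1}{3}}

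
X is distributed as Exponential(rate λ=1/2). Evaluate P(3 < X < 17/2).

P(3 < X < 17/2) = ∫_{3}^{17/2} f(x) dx
where f(x) = \frac{e^{- \frac{x}{2}}}{2}
= - \frac{1}{e^{\frac{17}{4}}} + e^{- \frac{3}{2}}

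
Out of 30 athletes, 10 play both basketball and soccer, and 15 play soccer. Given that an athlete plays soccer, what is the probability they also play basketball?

P(A ∩ B) = 10/30 = 1/3
P(B) = 15/30 = 1/2
P(A|B) = P(A ∩ B) / P(B) = (1/3) / (1/2) = 2/3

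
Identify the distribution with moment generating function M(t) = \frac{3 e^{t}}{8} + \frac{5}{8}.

The MGF M(t) = \frac{3 e^{t}}{8} + \frac{5}{8} is the standard form for the Bernoulli distribution.
Comparing with the known MGF formula identifies: Bernoulli(p=3/8)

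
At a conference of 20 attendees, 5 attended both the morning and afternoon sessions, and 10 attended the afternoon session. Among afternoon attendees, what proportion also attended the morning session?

P(A ∩ B) = 5/20 = 1/4
P(B) = 10/20 = 1/2
P(A|B) = P(A ∩ B) / P(B) = (1/4) / (1/2) = 1/2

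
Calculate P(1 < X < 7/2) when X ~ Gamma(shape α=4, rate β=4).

P(1 < X < 7/2) = ∫_{1}^{7/2} f(x) dx
where f(x) = \frac{128 x^{3} e^{- 4 x}}{3}
= \frac{-1711 + 71 e^{10}}{3 e^{14}}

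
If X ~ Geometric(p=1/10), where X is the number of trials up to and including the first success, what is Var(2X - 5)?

For X ~ Geometric(p=1/10), where X is the number of trials up to and including the first success:
Var(X) = 90
Var(2X - 5) = (2)² × Var(X) = 4 × 90 = 360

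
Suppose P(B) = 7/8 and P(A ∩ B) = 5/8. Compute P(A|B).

P(A|B) = P(A ∩ B) / P(B)
= (5/8) / (7/8)
= 5/7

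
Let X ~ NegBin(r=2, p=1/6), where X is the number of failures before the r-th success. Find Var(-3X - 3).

For X ~ NegBin(r=2, p=1/6), where X is the number of failures before the r-th success:
Var(X) = 60
Var(-3X - 3) = (-3)² × Var(X) = 9 × 60 = 540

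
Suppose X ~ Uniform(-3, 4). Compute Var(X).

For X ~ Uniform(-3, 4):
Var(X) = \frac{49}{12}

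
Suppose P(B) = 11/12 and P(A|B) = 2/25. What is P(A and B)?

By definition, P(A|B) = P(A ∩ B) / P(B)
So P(A ∩ B) = P(A|B) × P(B)
= 2/25 × 11/12
= 11/150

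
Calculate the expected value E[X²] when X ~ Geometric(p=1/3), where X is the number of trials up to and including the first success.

Using the identity E[X²] = Var(X) + (E[X])²:
E[X] = 3
Var(X) = 6
E[X²] = 6 + (3)²
= 15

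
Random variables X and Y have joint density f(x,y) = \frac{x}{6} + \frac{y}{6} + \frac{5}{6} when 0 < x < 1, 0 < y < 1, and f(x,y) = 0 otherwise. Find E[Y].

E[Y] = ∫_0^1 ∫_0^1 y × f(x,y) dx dy
= \frac{37}{72}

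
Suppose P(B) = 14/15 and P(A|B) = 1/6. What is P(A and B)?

By definition, P(A|B) = P(A ∩ B) / P(B)
So P(A ∩ B) = P(A|B) × P(B)
= 1/6 × 14/15
= 7/45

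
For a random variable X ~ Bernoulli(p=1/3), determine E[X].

For X ~ Bernoulli(p=1/3), the expected value is:
E[X] = \frac{1}{3}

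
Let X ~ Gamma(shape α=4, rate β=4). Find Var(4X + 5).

For X ~ Gamma(shape α=4, rate β=4):
Var(X) = \frac{1}{4}
Var(4X + 5) = (4)² × Var(X) = 16 × \frac{1}{4} = 4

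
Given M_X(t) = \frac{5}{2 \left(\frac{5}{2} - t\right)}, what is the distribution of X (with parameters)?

The MGF M(t) = \frac{5}{2 \left(\frac{5}{2} - t\right)} is the standard form for the Exponential distribution.
Comparing with the known MGF formula identifies: Exponential(rate λ=5/2)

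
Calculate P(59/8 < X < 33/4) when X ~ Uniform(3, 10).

P(59/8 < X < 33/4) = ∫_{59/8}^{33/4} f(x) dx
where f(x) = \frac{1}{7}
= \frac{1}{8}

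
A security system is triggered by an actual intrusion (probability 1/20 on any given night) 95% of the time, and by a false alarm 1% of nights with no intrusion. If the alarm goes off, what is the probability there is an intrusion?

Let D = the rare event, + = positive/flagged.
P(D) = 1/20
P(+|D) = 95/100 = 19/20
P(+|D') = 1/100
P(+) = P(+|D)P(D) + P(+|D')P(D')
     = \frac{19}{20} × \frac{1}{20} + \frac{1}{100} × \frac{19}{20}
     = \frac{57}{1000}
P(D|+) = P(+|D)P(D)/P(+) = \frac{5}{6}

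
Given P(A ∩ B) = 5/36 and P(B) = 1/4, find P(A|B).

P(A|B) = P(A ∩ B) / P(B)
= (5/36) / (1/4)
= 5/9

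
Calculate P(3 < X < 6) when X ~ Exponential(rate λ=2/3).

P(3 < X < 6) = ∫_{3}^{6} f(x) dx
where f(x) = \frac{2 e^{- \frac{2 x}{3}}}{3}
= - \frac{1 - e^{2}}{e^{4}}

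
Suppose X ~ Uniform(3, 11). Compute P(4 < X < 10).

P(4 < X < 10) = ∫_{4}^{10} f(x) dx
where f(x) = \frac{1}{8}
= \frac{3}{4}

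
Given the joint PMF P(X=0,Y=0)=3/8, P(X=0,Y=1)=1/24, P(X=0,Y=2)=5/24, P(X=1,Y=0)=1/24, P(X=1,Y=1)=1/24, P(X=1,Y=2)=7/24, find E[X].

First find marginal of X:
P(X=0) = 5/8
P(X=1) = 3/8
E[X] = 0 × 5/8 + 1 × 3/8 = 3/8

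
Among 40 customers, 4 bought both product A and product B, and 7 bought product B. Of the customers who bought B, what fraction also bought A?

P(A ∩ B) = 4/40 = 1/10
P(B) = 7/40
P(A|B) = P(A ∩ B) / P(B) = (1/10) / (7/40) = 4/7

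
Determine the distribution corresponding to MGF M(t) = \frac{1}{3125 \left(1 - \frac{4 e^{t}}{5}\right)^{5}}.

The MGF M(t) = \frac{1}{3125 \left(1 - \frac{4 e^{t}}{5}\right)^{5}} is the standard form for the NegativeBinomial distribution.
Comparing with the known MGF formula identifies: NegBin(r=5, p=1/5), X = failures before r-th success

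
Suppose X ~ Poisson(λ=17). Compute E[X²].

Using the identity E[X²] = Var(X) + (E[X])²:
E[X] = 17
Var(X) = 17
E[X²] = 17 + (17)²
= 306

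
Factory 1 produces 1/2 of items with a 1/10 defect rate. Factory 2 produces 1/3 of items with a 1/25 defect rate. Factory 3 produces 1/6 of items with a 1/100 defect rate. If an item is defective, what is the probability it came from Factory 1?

Using Bayes' theorem:
P(F1) = 1/2, P(D|F1) = 1/10
P(F2) = 1/3, P(D|F2) = 1/25
P(F3) = 1/6, P(D|F3) = 1/100
P(D) = P(D|F1)P(F1) + P(D|F2)P(F2) + P(D|F3)P(F3)
     = \frac{13}{200}
P(F1|D) = P(D|F1)P(F1) / P(D)
= \frac{10}{13}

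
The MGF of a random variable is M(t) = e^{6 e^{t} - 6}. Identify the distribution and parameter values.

The MGF M(t) = e^{6 e^{t} - 6} is the standard form for the Poisson distribution.
Comparing with the known MGF formula identifies: Poisson(λ=6)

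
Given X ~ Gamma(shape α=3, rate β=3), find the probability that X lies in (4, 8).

P(4 < X < 8) = ∫_{4}^{8} f(x) dx
where f(x) = \frac{27 x^{2} e^{- 3 x}}{2}
= \frac{-313 + 85 e^{12}}{e^{24}}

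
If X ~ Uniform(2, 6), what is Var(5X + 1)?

For X ~ Uniform(2, 6):
Var(X) = \frac{4}{3}
Var(5X + 1) = (5)² × Var(X) = 25 × \frac{4}{3} = \frac{100}{3}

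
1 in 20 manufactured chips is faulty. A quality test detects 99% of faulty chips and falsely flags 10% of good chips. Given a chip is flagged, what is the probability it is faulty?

Let D = the rare event, + = positive/flagged.
P(D) = 1/20
P(+|D) = 99/100
P(+|D') = 10/100 = 1/10
P(+) = P(+|D)P(D) + P(+|D')P(D')
     = \frac{99}{100} × \frac{1}{20} + \frac{1}{10} × \frac{19}{20}
     = \frac{289}{2000}
P(D|+) = P(+|D)P(D)/P(+) = \frac{99}{289}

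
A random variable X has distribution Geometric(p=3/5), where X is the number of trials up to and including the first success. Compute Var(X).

For X ~ Geometric(p=3/5), where X is the number of trials up to and including the first success:
Var(X) = \frac{10}{9}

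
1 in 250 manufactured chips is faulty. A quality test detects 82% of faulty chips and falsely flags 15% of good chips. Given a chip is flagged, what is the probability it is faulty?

Let D = the rare event, + = positive/flagged.
P(D) = 1/250
P(+|D) = 82/100 = 41/50
P(+|D') = 15/100 = 3/20
P(+) = P(+|D)P(D) + P(+|D')P(D')
     = \frac{41}{50} × \frac{1}{250} + \frac{3}{20} × \frac{249}{250}
     = \frac{3817}{25000}
P(D|+) = P(+|D)P(D)/P(+) = \frac{82}{3817}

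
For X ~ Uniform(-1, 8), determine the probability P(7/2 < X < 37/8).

P(7/2 < X < 37/8) = ∫_{7/2}^{37/8} f(x) dx
where f(x) = \frac{1}{9}
= \frac{1}{8}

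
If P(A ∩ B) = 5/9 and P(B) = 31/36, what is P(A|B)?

P(A|B) = P(A ∩ B) / P(B)
= (5/9) / (31/36)
= 20/31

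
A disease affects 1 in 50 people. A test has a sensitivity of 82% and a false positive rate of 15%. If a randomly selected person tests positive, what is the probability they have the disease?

Let D = the rare event, + = positive/flagged.
P(D) = 1/50
P(+|D) = 82/100 = 41/50
P(+|D') = 15/100 = 3/20
P(+) = P(+|D)P(D) + P(+|D')P(D')
     = \frac{41}{50} × \frac{1}{50} + \frac{3}{20} × \frac{49}{50}
     = \frac{817}{5000}
P(D|+) = P(+|D)P(D)/P(+) = \frac{82}{817}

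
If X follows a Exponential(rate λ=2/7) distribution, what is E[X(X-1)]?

E[X(X-1)] = E[X² - X] = E[X²] - E[X]
E[X] = \frac{7}{2}
E[X²] = Var(X) + (E[X])² = \frac{49}{4} + (\frac{7}{2})² = \frac{49}{2}
E[X(X-1)] = \frac{49}{2} - \frac{7}{2} = 21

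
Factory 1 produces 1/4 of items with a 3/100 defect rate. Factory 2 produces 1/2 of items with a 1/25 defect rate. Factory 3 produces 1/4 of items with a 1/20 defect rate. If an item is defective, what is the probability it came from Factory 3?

Using Bayes' theorem:
P(F1) = 1/4, P(D|F1) = 3/100
P(F2) = 1/2, P(D|F2) = 1/25
P(F3) = 1/4, P(D|F3) = 1/20
P(D) = P(D|F1)P(F1) + P(D|F2)P(F2) + P(D|F3)P(F3)
     = \frac{1}{25}
P(F3|D) = P(D|F3)P(F3) / P(D)
= \frac{5}{16}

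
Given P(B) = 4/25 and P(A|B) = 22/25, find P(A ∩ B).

By definition, P(A|B) = P(A ∩ B) / P(B)
So P(A ∩ B) = P(A|B) × P(B)
= 22/25 × 4/25
= 88/625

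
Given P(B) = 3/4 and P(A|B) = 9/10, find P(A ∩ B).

By definition, P(A|B) = P(A ∩ B) / P(B)
So P(A ∩ B) = P(A|B) × P(B)
= 9/10 × 3/4
= 27/40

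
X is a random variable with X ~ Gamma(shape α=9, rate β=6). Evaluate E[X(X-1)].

E[X(X-1)] = E[X² - X] = E[X²] - E[X]
E[X] = \frac{3}{2}
E[X²] = Var(X) + (E[X])² = \frac{1}{4} + (\frac{3}{2})² = \frac{5}{2}
E[X(X-1)] = \frac{5}{2} - \frac{3}{2} = 1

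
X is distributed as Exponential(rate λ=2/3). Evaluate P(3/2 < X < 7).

P(3/2 < X < 7) = ∫_{3/2}^{7} f(x) dx
where f(x) = \frac{2 e^{- \frac{2 x}{3}}}{3}
= - \frac{1}{e^{\frac{14}{3}}} + e^{-1}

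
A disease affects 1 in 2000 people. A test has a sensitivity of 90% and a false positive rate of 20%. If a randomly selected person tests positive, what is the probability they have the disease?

Let D = the rare event, + = positive/flagged.
P(D) = 1/2000
P(+|D) = 90/100 = 9/10
P(+|D') = 20/100 = 1/5
P(+) = P(+|D)P(D) + P(+|D')P(D')
     = \frac{9}{10} × \frac{1}{2000} + \frac{1}{5} × \frac{1999}{2000}
     = \frac{4007}{20000}
P(D|+) = P(+|D)P(D)/P(+) = \frac{9}{4007}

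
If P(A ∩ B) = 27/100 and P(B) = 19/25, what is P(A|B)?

P(A|B) = P(A ∩ B) / P(B)
= (27/100) / (19/25)
= 27/76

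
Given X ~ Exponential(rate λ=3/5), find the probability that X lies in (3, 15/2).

P(3 < X < 15/2) = ∫_{3}^{15/2} f(x) dx
where f(x) = \frac{3 e^{- \frac{3 x}{5}}}{5}
= - \frac{1}{e^{\frac{9}{2}}} + e^{- \frac{9}{5}}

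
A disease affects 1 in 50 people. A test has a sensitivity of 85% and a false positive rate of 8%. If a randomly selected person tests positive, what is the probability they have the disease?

Let D = the rare event, + = positive/flagged.
P(D) = 1/50
P(+|D) = 85/100 = 17/20
P(+|D') = 8/100 = 2/25
P(+) = P(+|D)P(D) + P(+|D')P(D')
     = \frac{17}{20} × \frac{1}{50} + \frac{2}{25} × \frac{49}{50}
     = \frac{477}{5000}
P(D|+) = P(+|D)P(D)/P(+) = \frac{85}{477}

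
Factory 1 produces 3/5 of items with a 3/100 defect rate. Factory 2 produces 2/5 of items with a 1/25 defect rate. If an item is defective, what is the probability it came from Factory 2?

Using Bayes' theorem:
P(F1) = 3/5, P(D|F1) = 3/100
P(F2) = 2/5, P(D|F2) = 1/25
P(D) = P(D|F1)P(F1) + P(D|F2)P(F2)
     = \frac{17}{500}
P(F2|D) = P(D|F2)P(F2) / P(D)
= \frac{8}{17}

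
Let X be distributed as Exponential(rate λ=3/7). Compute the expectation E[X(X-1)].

E[X(X-1)] = E[X² - X] = E[X²] - E[X]
E[X] = \frac{7}{3}
E[X²] = Var(X) + (E[X])² = \frac{49}{9} + (\frac{7}{3})² = \frac{98}{9}
E[X(X-1)] = \frac{98}{9} - \frac{7}{3} = \frac{77}{9}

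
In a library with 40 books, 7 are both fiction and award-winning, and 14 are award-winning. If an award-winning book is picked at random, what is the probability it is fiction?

P(A ∩ B) = 7/40
P(B) = 14/40 = 7/20
P(A|B) = P(A ∩ B) / P(B) = (7/40) / (7/20) = 1/2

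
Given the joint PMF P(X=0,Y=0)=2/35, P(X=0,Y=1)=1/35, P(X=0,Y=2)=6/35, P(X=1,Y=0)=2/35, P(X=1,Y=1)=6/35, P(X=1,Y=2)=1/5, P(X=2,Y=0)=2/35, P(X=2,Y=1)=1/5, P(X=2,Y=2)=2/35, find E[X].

First find marginal of X:
P(X=0) = 9/35
P(X=1) = 3/7
P(X=2) = 11/35
E[X] = 0 × 9/35 + 1 × 3/7 + 2 × 11/35 = 37/35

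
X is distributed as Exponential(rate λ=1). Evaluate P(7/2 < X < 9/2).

P(7/2 < X < 9/2) = ∫_{7/2}^{9/2} f(x) dx
where f(x) = e^{- x}
= - \frac{1 - e}{e^{\frac{9}{2}}}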